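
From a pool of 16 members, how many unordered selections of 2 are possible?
C(16,2) = 16!/(2!×14!) = 120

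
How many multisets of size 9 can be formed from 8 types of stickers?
C(9+8-1, 8-1) = C(16, 7) = 11440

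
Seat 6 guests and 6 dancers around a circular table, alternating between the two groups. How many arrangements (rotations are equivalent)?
Fix one of the guests: (6-1)! ways for the remaining guests, × 6! ways for the dancers = 120 × 720 = 86400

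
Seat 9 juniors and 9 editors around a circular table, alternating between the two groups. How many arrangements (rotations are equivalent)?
Fix one of the juniors: (9-1)! ways for the remaining juniors, × 9! ways for the editors = 40320 × 362880 = 14631321600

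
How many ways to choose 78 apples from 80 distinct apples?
C(80,78) = 80!/(78!×2!) = 3160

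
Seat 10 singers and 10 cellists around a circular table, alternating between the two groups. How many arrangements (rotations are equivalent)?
Fix one of the singers: (10-1)! ways for the remaining singers, × 10! ways for the cellists = 362880 × 3628800 = 1316818944000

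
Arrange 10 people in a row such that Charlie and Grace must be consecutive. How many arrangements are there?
Treat the 2 as one block: (10-2+1)! × 2! = 362880 × 2 = 725760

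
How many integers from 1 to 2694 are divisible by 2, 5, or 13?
⌊2694/2⌋+⌊2694/5⌋+⌊2694/13⌋ - ⌊2694/10⌋-⌊2694/26⌋-⌊2694/65⌋ + ⌊2694/130⌋ = 1347+538+207 - 269-103-41 + 20 = 1699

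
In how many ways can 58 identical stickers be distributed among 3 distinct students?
C(58+3-1, 3-1) = C(60, 2) = 1770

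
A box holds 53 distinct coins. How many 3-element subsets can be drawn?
C(53,3) = 53!/(3!×50!) = 23426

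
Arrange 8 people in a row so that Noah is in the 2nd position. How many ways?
Fix one position: (8-1)! = 5040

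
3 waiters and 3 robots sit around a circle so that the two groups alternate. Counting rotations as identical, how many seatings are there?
Fix one of the waiters: (3-1)! ways for the remaining waiters, × 3! ways for the robots = 2 × 6 = 12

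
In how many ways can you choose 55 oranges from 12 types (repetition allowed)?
C(55+12-1, 12-1) = C(66, 11) = 1074082795968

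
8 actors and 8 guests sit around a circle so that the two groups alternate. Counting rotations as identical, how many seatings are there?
Fix one of the actors: (8-1)! ways for the remaining actors, × 8! ways for the guests = 5040 × 40320 = 203212800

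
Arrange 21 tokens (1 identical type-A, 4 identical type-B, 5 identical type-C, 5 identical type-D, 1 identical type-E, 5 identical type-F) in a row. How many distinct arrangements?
21! / (1! × 4! × 5! × 5! × 1! × 5!) = 1231938227520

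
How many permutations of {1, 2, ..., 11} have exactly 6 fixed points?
Choose the 6 fixed points C(11,6) = 462, derange the rest: !5 = Σ_{j=0}^{5} (-1)^j·5!/j! = 120 - 120 + 60 - 20 + 5 - 1 = 44. Product = 462 × 44 = 20328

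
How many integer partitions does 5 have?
Pentagonal recurrence p(n) = p(n-1) + p(n-2) - p(n-5) - p(n-7) + p(n-12) + p(n-15) - ... gives p(0..4) = 1, 1, 2, 3, 5. p(5) = p(4) + p(3) - p(0) = 5 + 3 - 1 = 7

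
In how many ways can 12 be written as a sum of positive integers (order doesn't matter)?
Pentagonal recurrence p(n) = p(n-1) + p(n-2) - p(n-5) - p(n-7) + p(n-12) + p(n-15) - ... gives p(0..11) = 1, 1, 2, 3, 5, 7, 11, 15, 22, 30, 42, 56. p(12) = p(11) + p(10) - p(7) - p(5) + p(0) = 56 + 42 - 15 - 7 + 1 = 77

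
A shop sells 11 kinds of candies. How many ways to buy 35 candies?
C(35+11-1, 11-1) = C(45, 10) = 3190187286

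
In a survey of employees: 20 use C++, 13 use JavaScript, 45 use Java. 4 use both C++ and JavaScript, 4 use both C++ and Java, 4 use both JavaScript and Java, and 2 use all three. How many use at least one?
|A∪B∪C| = 20+13+45-4-4-4+2 = 68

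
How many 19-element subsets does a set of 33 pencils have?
C(33,19) = 33!/(19!×14!) = 818809200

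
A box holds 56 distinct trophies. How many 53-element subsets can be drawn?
C(56,53) = 56!/(53!×3!) = 27720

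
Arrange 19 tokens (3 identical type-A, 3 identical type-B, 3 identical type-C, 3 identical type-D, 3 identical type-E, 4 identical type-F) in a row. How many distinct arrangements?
19! / (3! × 3! × 3! × 3! × 3! × 4!) = 651819168000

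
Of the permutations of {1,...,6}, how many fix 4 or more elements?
Exactly j fixed points: C(6,j)·!(6-j); sum over j ≥ 4 (derangement numbers via !m = (m-1)·(!(m-1) + !(m-2)): !0..!2 = 1, 0, 1). Σ_{j=4}^{6} C(6,j)·!(6-j) = C(6,4)·!2 + C(6,5)·!1 + C(6,6)·!0 = 15·1 + 6·0 + 1·1 = 16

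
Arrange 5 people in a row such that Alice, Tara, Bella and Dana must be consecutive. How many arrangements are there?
Treat the 4 as one block: (5-4+1)! × 4! = 2 × 24 = 48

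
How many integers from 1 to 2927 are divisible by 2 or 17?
⌊2927/2⌋ + ⌊2927/17⌋ - ⌊2927/34⌋ = 1463 + 172 - 86 = 1549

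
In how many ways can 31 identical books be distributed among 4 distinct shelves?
C(31+4-1, 4-1) = C(34, 3) = 5984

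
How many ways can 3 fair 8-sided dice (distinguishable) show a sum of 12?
Coefficient of x^12 in (x + x² + ... + x^8)^3. By inclusion-exclusion on dice exceeding 8: Σ_j (-1)^j C(3,j)·C(12-1-8j, 2) = C(3,0)·C(11,2) - C(3,1)·C(3,2) = 1·55 - 3·3 = 46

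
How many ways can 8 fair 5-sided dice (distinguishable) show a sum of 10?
Coefficient of x^10 in (x + x² + ... + x^5)^8. By inclusion-exclusion on dice exceeding 5: Σ_j (-1)^j C(8,j)·C(10-1-5j, 7) = C(8,0)·C(9,7) = 1·36 = 36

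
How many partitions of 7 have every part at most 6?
Let r_j(i) = number of partitions of i into parts ≤ j, for i = 0..7. r_1(i) = 1 for all i; r_j(i) = r_{j-1}(i) + r_j(i-j). Rows j = 2..6: ≤2: 1 1 2 2 3 3 4 4; ≤3: 1 1 2 3 4 5 7 8; ≤4: 1 1 2 3 5 6 9 11; ≤5: 1 1 2 3 5 7 10 13; ≤6: 1 1 2 3 5 7 11 14. r_6(7) = 14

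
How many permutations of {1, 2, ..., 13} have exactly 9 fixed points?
Choose the 9 fixed points C(13,9) = 715, derange the rest: !4 = Σ_{j=0}^{4} (-1)^j·4!/j! = 24 - 24 + 12 - 4 + 1 = 9. Product = 715 × 9 = 6435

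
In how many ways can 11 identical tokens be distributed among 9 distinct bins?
C(11+9-1, 9-1) = C(19, 8) = 75582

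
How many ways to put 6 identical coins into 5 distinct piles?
C(6+5-1, 5-1) = C(10, 4) = 210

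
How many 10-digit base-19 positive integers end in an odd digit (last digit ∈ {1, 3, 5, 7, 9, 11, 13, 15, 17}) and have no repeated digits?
Last∈{1,3,5,7,9,11,13,15,17}. Last=0: 0. Last nonzero: 9×17×P(17,8) = 149967417600. Total = 149967417600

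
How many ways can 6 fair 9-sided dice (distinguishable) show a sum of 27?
Coefficient of x^27 in (x + x² + ... + x^9)^6. By inclusion-exclusion on dice exceeding 9: Σ_j (-1)^j C(6,j)·C(27-1-9j, 5) = C(6,0)·C(26,5) - C(6,1)·C(17,5) + C(6,2)·C(8,5) = 1·65780 - 6·6188 + 15·56 = 29492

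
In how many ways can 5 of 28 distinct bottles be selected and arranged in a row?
P(28,5) = 28!/(28-5)! = 11793600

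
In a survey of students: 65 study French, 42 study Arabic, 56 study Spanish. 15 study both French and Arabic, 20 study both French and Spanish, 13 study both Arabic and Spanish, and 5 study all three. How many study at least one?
|A∪B∪C| = 65+42+56-15-20-13+5 = 120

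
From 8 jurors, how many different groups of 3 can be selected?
C(8,3) = 8!/(3!×5!) = 56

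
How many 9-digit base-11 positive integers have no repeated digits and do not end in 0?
Last digit: 10 nonzero choices. First digit: 9 (nonzero, ≠last). Middle 7: P(9,7) = 181440. Total = 16329600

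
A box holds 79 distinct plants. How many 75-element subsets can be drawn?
C(79,75) = 79!/(75!×4!) = 1502501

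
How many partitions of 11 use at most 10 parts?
By conjugation, equals partitions of 11 into parts ≤ 10. Let r_j(i) = number of partitions of i into parts ≤ j, for i = 0..11. r_1(i) = 1 for all i; r_j(i) = r_{j-1}(i) + r_j(i-j). Rows j = 2..10: ≤2: 1 1 2 2 3 3 4 4 5 5 6 6; ≤3: 1 1 2 3 4 5 7 8 10 12 14 16; ≤4: 1 1 2 3 5 6 9 11 15 18 23 27; ≤5: 1 1 2 3 5 7 10 13 18 23 30 37; ≤6: 1 1 2 3 5 7 11 14 20 26 35 44; ≤7: 1 1 2 3 5 7 11 15 21 28 38 49; ≤8: 1 1 2 3 5 7 11 15 22 29 40 52; ≤9: 1 1 2 3 5 7 11 15 22 30 41 54; ≤10: 1 1 2 3 5 7 11 15 22 30 42 55. r_10(11) = 55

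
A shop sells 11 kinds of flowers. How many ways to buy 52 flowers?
C(52+11-1, 11-1) = C(62, 10) = 107518933731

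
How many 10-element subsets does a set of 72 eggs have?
C(72,10) = 72!/(10!×62!) = 536211932256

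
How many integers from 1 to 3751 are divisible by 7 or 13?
⌊3751/7⌋ + ⌊3751/13⌋ - ⌊3751/91⌋ = 535 + 288 - 41 = 782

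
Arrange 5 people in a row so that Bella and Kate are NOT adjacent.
Total - adjacent = 5! - (5-1)!×2 = 120 - 48 = 72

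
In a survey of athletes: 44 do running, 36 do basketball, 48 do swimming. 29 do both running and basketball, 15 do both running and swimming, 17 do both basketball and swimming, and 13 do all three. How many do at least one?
|A∪B∪C| = 44+36+48-29-15-17+13 = 80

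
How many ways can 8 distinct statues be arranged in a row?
8! = 40320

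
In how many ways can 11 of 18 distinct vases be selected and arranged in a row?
P(18,11) = 18!/(18-11)! = 1270312243200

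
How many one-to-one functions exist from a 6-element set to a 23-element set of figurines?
P(23,6) = 23!/(23-6)! = 72681840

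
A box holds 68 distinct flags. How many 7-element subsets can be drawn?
C(68,7) = 68!/(7!×61!) = 969443904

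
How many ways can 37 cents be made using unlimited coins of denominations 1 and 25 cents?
Coefficient of x^37 in 1/(1-x^1) · 1/(1-x^25). Use j coins of 25 for j = 0..⌊37/25⌋ = 1, the rest in 1s: 1 + 1 = 2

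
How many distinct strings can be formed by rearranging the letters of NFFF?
4! / (1! × 3!) = 4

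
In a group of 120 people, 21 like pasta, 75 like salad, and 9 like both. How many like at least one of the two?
|A∪B| = |A| + |B| - |A∩B| = 21 + 75 - 9 = 87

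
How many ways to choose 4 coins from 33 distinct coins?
C(33,4) = 33!/(4!×29!) = 40920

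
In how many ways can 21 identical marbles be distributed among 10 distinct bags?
C(21+10-1, 10-1) = C(30, 9) = 14307150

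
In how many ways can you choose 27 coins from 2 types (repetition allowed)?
C(27+2-1, 2-1) = C(28, 1) = 28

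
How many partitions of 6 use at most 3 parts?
By conjugation, equals partitions of 6 into parts ≤ 3. Let r_j(i) = number of partitions of i into parts ≤ j, for i = 0..6. r_1(i) = 1 for all i; r_j(i) = r_{j-1}(i) + r_j(i-j). Rows j = 2..3: ≤2: 1 1 2 2 3 3 4; ≤3: 1 1 2 3 4 5 7. r_3(6) = 7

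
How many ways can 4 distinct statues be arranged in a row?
4! = 24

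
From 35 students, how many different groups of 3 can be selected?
C(35,3) = 35!/(3!×32!) = 6545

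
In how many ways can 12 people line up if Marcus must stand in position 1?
Fix one position: (12-1)! = 39916800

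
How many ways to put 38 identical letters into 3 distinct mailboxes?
C(38+3-1, 3-1) = C(40, 2) = 780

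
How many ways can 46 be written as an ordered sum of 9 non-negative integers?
C(46+9-1, 9-1) = C(54, 8) = 1040465790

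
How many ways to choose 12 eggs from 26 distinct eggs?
C(26,12) = 26!/(12!×14!) = 9657700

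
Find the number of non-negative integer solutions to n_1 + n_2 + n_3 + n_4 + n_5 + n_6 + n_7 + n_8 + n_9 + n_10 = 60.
C(60+10-1, 10-1) = C(69, 9) = 56672074888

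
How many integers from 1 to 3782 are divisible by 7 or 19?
⌊3782/7⌋ + ⌊3782/19⌋ - ⌊3782/133⌋ = 540 + 199 - 28 = 711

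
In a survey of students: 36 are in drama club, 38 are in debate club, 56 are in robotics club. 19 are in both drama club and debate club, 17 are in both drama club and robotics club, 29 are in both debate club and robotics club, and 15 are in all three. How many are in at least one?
|A∪B∪C| = 36+38+56-19-17-29+15 = 80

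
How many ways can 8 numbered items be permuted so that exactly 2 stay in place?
Choose the 2 fixed points C(8,2) = 28, derange the rest: !6 = Σ_{j=0}^{6} (-1)^j·6!/j! = 720 - 720 + 360 - 120 + 30 - 6 + 1 = 265. Product = 28 × 265 = 7420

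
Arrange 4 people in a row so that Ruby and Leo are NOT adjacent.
Total - adjacent = 4! - (4-1)!×2 = 24 - 12 = 12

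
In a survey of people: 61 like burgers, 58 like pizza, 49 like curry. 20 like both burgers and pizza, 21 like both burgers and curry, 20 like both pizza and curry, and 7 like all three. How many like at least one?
|A∪B∪C| = 61+58+49-20-21-20+7 = 114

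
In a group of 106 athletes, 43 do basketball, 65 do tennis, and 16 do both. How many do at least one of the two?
|A∪B| = |A| + |B| - |A∩B| = 43 + 65 - 16 = 92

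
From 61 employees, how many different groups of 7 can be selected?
C(61,7) = 61!/(7!×54!) = 436270780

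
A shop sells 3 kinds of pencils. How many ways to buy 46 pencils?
C(46+3-1, 3-1) = C(48, 2) = 1128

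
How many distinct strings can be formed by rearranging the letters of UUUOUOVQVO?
10! / (1! × 2! × 4! × 3!) = 12600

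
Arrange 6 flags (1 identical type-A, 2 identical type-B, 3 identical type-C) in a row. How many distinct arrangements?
6! / (1! × 2! × 3!) = 60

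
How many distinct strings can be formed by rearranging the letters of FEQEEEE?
7! / (5! × 1! × 1!) = 42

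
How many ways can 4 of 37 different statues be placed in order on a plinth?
P(37,4) = 37!/(37-4)! = 1585080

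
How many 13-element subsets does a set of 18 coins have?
C(18,13) = 18!/(13!×5!) = 8568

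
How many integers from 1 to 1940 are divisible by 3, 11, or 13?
⌊1940/3⌋+⌊1940/11⌋+⌊1940/13⌋ - ⌊1940/33⌋-⌊1940/39⌋-⌊1940/143⌋ + ⌊1940/429⌋ = 646+176+149 - 58-49-13 + 4 = 855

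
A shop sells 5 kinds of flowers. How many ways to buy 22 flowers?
C(22+5-1, 5-1) = C(26, 4) = 14950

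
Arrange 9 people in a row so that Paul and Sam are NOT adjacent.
Total - adjacent = 9! - (9-1)!×2 = 362880 - 80640 = 282240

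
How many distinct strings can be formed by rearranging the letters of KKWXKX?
6! / (3! × 1! × 2!) = 60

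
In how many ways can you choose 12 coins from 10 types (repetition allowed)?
C(12+10-1, 10-1) = C(21, 9) = 293930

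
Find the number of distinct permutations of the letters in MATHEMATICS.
11! / (2! × 2! × 2! × 1! × 1! × 1! × 1! × 1!) = 4989600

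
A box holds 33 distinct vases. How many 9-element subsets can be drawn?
C(33,9) = 33!/(9!×24!) = 38567100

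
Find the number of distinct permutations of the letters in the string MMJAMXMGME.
10! / (5! × 1! × 1! × 1! × 1! × 1!) = 30240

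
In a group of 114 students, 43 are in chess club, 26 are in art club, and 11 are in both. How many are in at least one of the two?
|A∪B| = |A| + |B| - |A∩B| = 43 + 26 - 11 = 58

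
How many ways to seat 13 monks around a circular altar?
Circular: fix one position, arrange the rest. (13-1)! = 479001600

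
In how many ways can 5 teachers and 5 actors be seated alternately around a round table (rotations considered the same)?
Fix one of the teachers: (5-1)! ways for the remaining teachers, × 5! ways for the actors = 24 × 120 = 2880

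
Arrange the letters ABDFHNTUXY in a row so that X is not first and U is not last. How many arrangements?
By inclusion-exclusion: 10! - 2×(10-1)! + (10-2)! = 3628800 - 725760 + 40320 = 2943360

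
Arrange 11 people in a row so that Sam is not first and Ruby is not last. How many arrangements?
By inclusion-exclusion: 11! - 2×(11-1)! + (11-2)! = 39916800 - 7257600 + 362880 = 33022080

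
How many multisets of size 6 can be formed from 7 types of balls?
C(6+7-1, 7-1) = C(12, 6) = 924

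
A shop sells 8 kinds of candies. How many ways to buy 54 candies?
C(54+8-1, 8-1) = C(61, 7) = 436270780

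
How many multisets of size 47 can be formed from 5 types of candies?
C(47+5-1, 5-1) = C(51, 4) = 249900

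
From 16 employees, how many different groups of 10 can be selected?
C(16,10) = 16!/(10!×6!) = 8008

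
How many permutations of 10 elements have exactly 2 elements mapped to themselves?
Choose the 2 fixed points C(10,2) = 45, derange the rest: !8 = Σ_{j=0}^{8} (-1)^j·8!/j! = 40320 - 40320 + 20160 - 6720 + 1680 - 336 + 56 - 8 + 1 = 14833. Product = 45 × 14833 = 667485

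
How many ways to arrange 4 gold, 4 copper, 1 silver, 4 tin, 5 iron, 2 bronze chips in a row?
20! / (4! × 4! × 1! × 4! × 5! × 2!) = 733296564000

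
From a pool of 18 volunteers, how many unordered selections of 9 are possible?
C(18,9) = 18!/(9!×9!) = 48620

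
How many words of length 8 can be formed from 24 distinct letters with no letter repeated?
P(24,8) = 24!/(24-8)! = 29654190720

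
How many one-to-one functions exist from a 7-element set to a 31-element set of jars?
P(31,7) = 31!/(31-7)! = 13253058000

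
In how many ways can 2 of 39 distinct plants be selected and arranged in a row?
P(39,2) = 39!/(39-2)! = 1482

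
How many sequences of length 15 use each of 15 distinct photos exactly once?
15! = 1307674368000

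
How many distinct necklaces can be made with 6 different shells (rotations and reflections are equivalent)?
(6-1)!/2 = 120/2 = 60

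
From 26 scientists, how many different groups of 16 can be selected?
C(26,16) = 26!/(16!×10!) = 5311735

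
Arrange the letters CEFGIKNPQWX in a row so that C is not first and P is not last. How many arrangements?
By inclusion-exclusion: 11! - 2×(11-1)! + (11-2)! = 39916800 - 7257600 + 362880 = 33022080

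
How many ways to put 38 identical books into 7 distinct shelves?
C(38+7-1, 7-1) = C(44, 6) = 7059052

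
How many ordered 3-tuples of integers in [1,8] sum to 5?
Coefficient of x^5 in (x + x² + ... + x^8)^3. By inclusion-exclusion on dice exceeding 8: Σ_j (-1)^j C(3,j)·C(5-1-8j, 2) = C(3,0)·C(4,2) = 1·6 = 6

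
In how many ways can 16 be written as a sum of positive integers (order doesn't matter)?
Pentagonal recurrence p(n) = p(n-1) + p(n-2) - p(n-5) - p(n-7) + p(n-12) + p(n-15) - ... gives p(0..15) = 1, 1, 2, 3, 5, 7, 11, 15, 22, 30, 42, 56, 77, 101, 135, 176. p(16) = p(15) + p(14) - p(11) - p(9) + p(4) + p(1) = 176 + 135 - 56 - 30 + 5 + 1 = 231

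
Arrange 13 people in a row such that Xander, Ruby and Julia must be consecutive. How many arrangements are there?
Treat the 3 as one block: (13-3+1)! × 3! = 39916800 × 6 = 239500800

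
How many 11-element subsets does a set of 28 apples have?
C(28,11) = 28!/(11!×17!) = 21474180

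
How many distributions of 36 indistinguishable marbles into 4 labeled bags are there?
C(36+4-1, 4-1) = C(39, 3) = 9139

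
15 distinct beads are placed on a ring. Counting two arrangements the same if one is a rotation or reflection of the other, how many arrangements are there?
(15-1)!/2 = 87178291200/2 = 43589145600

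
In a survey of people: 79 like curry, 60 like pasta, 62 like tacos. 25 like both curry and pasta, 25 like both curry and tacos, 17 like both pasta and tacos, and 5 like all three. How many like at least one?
|A∪B∪C| = 79+60+62-25-25-17+5 = 139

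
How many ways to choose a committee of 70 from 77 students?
C(77,70) = 77!/(70!×7!) = 2404808340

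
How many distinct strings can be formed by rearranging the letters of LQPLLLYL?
8! / (5! × 1! × 1! × 1!) = 336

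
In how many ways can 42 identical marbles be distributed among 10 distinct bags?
C(42+10-1, 10-1) = C(51, 9) = 3042312350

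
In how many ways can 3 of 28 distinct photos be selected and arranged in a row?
P(28,3) = 28!/(28-3)! = 19656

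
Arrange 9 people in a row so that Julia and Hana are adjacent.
Treat as block: (9-1)! × 2! = 40320 × 2 = 80640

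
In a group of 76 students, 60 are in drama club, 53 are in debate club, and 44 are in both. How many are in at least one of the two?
|A∪B| = |A| + |B| - |A∩B| = 60 + 53 - 44 = 69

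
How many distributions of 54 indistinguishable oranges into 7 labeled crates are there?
C(54+7-1, 7-1) = C(60, 6) = 50063860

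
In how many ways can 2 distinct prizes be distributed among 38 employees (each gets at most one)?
P(38,2) = 38!/(38-2)! = 1406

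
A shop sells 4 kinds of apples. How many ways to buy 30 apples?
C(30+4-1, 4-1) = C(33, 3) = 5456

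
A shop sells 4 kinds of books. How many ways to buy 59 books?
C(59+4-1, 4-1) = C(62, 3) = 37820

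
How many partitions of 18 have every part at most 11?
Let r_j(i) = number of partitions of i into parts ≤ j, for i = 0..18. r_1(i) = 1 for all i; r_j(i) = r_{j-1}(i) + r_j(i-j). Rows j = 2..11: ≤2: 1 1 2 2 3 3 4 4 5 5 6 6 7 7 8 8 9 9 10; ≤3: 1 1 2 3 4 5 7 8 10 12 14 16 19 21 24 27 30 33 37; ≤4: 1 1 2 3 5 6 9 11 15 18 23 27 34 39 47 54 64 72 84; ≤5: 1 1 2 3 5 7 10 13 18 23 30 37 47 57 70 84 101 119 141; ≤6: 1 1 2 3 5 7 11 14 20 26 35 44 58 71 90 110 136 163 199; ≤7: 1 1 2 3 5 7 11 15 21 28 38 49 65 82 105 131 164 201 248; ≤8: 1 1 2 3 5 7 11 15 22 29 40 52 70 89 116 146 186 230 288; ≤9: 1 1 2 3 5 7 11 15 22 30 41 54 73 94 123 157 201 252 318; ≤10: 1 1 2 3 5 7 11 15 22 30 42 55 75 97 128 164 212 267 340; ≤11: 1 1 2 3 5 7 11 15 22 30 42 56 76 99 131 169 219 278 355. r_11(18) = 355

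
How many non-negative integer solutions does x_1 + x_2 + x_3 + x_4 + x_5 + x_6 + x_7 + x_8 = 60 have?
C(60+8-1, 8-1) = C(67, 7) = 869648208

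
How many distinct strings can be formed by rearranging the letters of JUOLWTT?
7! / (1! × 1! × 1! × 2! × 1! × 1!) = 2520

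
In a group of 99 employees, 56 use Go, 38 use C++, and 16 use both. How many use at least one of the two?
|A∪B| = |A| + |B| - |A∩B| = 56 + 38 - 16 = 78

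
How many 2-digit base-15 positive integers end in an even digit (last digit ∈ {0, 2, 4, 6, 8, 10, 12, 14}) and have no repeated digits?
Last∈{0,2,4,6,8,10,12,14}. Last=0: 14. Last nonzero: 7×13×P(13,0) = 91. Total = 105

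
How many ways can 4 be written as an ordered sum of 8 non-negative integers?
C(4+8-1, 8-1) = C(11, 7) = 330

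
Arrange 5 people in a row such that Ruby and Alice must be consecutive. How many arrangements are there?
Treat the 2 as one block: (5-2+1)! × 2! = 24 × 2 = 48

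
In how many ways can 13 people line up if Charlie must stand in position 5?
Fix one position: (13-1)! = 479001600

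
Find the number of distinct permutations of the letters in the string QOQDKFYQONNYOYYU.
16! / (1! × 3! × 2! × 1! × 1! × 3! × 1! × 4!) = 12108096000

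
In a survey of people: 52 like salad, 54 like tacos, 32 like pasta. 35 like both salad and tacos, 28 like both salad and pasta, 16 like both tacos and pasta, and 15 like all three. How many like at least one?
|A∪B∪C| = 52+54+32-35-28-16+15 = 74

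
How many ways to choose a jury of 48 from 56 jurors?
C(56,48) = 56!/(48!×8!) = 1420494075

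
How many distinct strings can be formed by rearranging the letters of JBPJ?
4! / (2! × 1! × 1!) = 12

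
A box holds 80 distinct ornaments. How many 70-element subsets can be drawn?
C(80,70) = 80!/(70!×10!) = 1646492110120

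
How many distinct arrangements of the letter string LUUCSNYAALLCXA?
14! / (2! × 3! × 1! × 3! × 2! × 1! × 1! × 1!) = 605404800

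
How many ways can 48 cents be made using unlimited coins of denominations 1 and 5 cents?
Coefficient of x^48 in 1/(1-x^1) · 1/(1-x^5). Use j coins of 5 for j = 0..⌊48/5⌋ = 9, the rest in 1s: 9 + 1 = 10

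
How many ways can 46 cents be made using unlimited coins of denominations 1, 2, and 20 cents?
Coefficient of x^46 in 1/(1-x^1) · 1/(1-x^2) · 1/(1-x^20). Case on j = number of 20-cent coins (j = 0..2); remainder r = 46 - 20j is made from {1,2} in ⌊r/2⌋+1 ways. r = 46, 26, 6 → 24 + 14 + 4 = 42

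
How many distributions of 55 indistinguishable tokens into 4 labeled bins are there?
C(55+4-1, 4-1) = C(58, 3) = 30856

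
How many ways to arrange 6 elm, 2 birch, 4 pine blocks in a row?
12! / (6! × 2! × 4!) = 13860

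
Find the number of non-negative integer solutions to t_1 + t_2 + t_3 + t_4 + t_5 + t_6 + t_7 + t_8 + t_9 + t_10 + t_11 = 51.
C(51+11-1, 11-1) = C(61, 10) = 90177170226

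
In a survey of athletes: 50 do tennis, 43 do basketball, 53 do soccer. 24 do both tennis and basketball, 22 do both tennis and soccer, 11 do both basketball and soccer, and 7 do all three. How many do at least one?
|A∪B∪C| = 50+43+53-24-22-11+7 = 96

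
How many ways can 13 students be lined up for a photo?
13! = 6227020800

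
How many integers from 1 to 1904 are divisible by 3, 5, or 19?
⌊1904/3⌋+⌊1904/5⌋+⌊1904/19⌋ - ⌊1904/15⌋-⌊1904/57⌋-⌊1904/95⌋ + ⌊1904/285⌋ = 634+380+100 - 126-33-20 + 6 = 941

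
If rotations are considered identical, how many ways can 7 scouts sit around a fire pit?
Circular: fix one position, arrange the rest. (7-1)! = 720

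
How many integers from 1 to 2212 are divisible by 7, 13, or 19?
⌊2212/7⌋+⌊2212/13⌋+⌊2212/19⌋ - ⌊2212/91⌋-⌊2212/133⌋-⌊2212/247⌋ + ⌊2212/1729⌋ = 316+170+116 - 24-16-8 + 1 = 555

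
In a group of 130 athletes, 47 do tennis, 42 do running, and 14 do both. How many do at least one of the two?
|A∪B| = |A| + |B| - |A∩B| = 47 + 42 - 14 = 75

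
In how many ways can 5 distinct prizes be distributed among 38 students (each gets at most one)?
P(38,5) = 38!/(38-5)! = 60233040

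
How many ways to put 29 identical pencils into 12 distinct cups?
C(29+12-1, 12-1) = C(40, 11) = 2311801440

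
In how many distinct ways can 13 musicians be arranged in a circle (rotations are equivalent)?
Circular: fix one position, arrange the rest. (13-1)! = 479001600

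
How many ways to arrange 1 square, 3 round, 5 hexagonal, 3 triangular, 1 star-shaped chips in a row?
13! / (1! × 3! × 5! × 3! × 1!) = 1441440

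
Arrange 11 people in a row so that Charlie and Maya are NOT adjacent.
Total - adjacent = 11! - (11-1)!×2 = 39916800 - 7257600 = 32659200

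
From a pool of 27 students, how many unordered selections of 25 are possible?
C(27,25) = 27!/(25!×2!) = 351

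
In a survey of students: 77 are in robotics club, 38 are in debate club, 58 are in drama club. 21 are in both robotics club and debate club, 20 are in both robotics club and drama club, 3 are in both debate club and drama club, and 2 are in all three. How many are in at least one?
|A∪B∪C| = 77+38+58-21-20-3+2 = 131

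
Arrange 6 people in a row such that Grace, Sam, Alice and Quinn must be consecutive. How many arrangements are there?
Treat the 4 as one block: (6-4+1)! × 4! = 6 × 24 = 144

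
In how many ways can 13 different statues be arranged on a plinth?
13! = 6227020800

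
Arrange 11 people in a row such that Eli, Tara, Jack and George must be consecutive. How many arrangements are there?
Treat the 4 as one block: (11-4+1)! × 4! = 40320 × 24 = 967680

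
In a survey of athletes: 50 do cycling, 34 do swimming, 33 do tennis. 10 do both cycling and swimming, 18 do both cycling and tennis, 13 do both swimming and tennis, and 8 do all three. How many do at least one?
|A∪B∪C| = 50+34+33-10-18-13+8 = 84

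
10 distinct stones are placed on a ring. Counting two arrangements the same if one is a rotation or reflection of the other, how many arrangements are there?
(10-1)!/2 = 362880/2 = 181440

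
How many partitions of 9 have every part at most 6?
Let r_j(i) = number of partitions of i into parts ≤ j, for i = 0..9. r_1(i) = 1 for all i; r_j(i) = r_{j-1}(i) + r_j(i-j). Rows j = 2..6: ≤2: 1 1 2 2 3 3 4 4 5 5; ≤3: 1 1 2 3 4 5 7 8 10 12; ≤4: 1 1 2 3 5 6 9 11 15 18; ≤5: 1 1 2 3 5 7 10 13 18 23; ≤6: 1 1 2 3 5 7 11 14 20 26. r_6(9) = 26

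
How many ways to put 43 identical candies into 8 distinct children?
C(43+8-1, 8-1) = C(50, 7) = 99884400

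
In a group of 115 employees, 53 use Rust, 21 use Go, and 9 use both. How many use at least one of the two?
|A∪B| = |A| + |B| - |A∩B| = 53 + 21 - 9 = 65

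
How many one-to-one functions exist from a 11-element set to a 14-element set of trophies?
P(14,11) = 14!/(14-11)! = 14529715200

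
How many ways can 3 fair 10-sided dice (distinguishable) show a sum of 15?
Coefficient of x^15 in (x + x² + ... + x^10)^3. By inclusion-exclusion on dice exceeding 10: Σ_j (-1)^j C(3,j)·C(15-1-10j, 2) = C(3,0)·C(14,2) - C(3,1)·C(4,2) = 1·91 - 3·6 = 73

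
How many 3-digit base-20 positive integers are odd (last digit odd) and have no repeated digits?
Last∈{1,3,5,7,9,11,13,15,17,19}. Last=0: 0. Last nonzero: 10×18×P(18,1) = 3240. Total = 3240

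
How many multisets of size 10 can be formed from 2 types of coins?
C(10+2-1, 2-1) = C(11, 1) = 11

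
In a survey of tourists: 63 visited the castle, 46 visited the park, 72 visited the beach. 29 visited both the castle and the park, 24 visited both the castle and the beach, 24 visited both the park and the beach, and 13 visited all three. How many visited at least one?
|A∪B∪C| = 63+46+72-29-24-24+13 = 117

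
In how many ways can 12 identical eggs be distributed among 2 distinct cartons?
C(12+2-1, 2-1) = C(13, 1) = 13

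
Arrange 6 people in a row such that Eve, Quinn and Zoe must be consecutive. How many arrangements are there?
Treat the 3 as one block: (6-3+1)! × 3! = 24 × 6 = 144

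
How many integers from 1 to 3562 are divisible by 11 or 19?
⌊3562/11⌋ + ⌊3562/19⌋ - ⌊3562/209⌋ = 323 + 187 - 17 = 493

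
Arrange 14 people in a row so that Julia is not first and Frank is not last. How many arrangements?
By inclusion-exclusion: 14! - 2×(14-1)! + (14-2)! = 87178291200 - 12454041600 + 479001600 = 75203251200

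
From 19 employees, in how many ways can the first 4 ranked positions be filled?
P(19,4) = 19!/(19-4)! = 93024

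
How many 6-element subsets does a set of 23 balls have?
C(23,6) = 23!/(6!×17!) = 100947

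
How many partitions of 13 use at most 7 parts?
By conjugation, equals partitions of 13 into parts ≤ 7. Let r_j(i) = number of partitions of i into parts ≤ j, for i = 0..13. r_1(i) = 1 for all i; r_j(i) = r_{j-1}(i) + r_j(i-j). Rows j = 2..7: ≤2: 1 1 2 2 3 3 4 4 5 5 6 6 7 7; ≤3: 1 1 2 3 4 5 7 8 10 12 14 16 19 21; ≤4: 1 1 2 3 5 6 9 11 15 18 23 27 34 39; ≤5: 1 1 2 3 5 7 10 13 18 23 30 37 47 57; ≤6: 1 1 2 3 5 7 11 14 20 26 35 44 58 71; ≤7: 1 1 2 3 5 7 11 15 21 28 38 49 65 82. r_7(13) = 82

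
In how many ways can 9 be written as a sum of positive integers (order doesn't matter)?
Pentagonal recurrence p(n) = p(n-1) + p(n-2) - p(n-5) - p(n-7) + p(n-12) + p(n-15) - ... gives p(0..8) = 1, 1, 2, 3, 5, 7, 11, 15, 22. p(9) = p(8) + p(7) - p(4) - p(2) = 22 + 15 - 5 - 2 = 30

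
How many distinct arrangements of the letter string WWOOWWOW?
8! / (5! × 3!) = 56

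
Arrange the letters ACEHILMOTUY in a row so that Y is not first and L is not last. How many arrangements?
By inclusion-exclusion: 11! - 2×(11-1)! + (11-2)! = 39916800 - 7257600 + 362880 = 33022080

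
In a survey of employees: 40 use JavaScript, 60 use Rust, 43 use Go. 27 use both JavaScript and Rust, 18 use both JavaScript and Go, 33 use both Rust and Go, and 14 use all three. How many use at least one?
|A∪B∪C| = 40+60+43-27-18-33+14 = 79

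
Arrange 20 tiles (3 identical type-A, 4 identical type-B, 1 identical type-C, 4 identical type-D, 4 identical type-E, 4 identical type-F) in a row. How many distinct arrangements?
20! / (3! × 4! × 1! × 4! × 4! × 4!) = 1222160940000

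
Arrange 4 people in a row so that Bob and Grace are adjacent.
Treat as block: (4-1)! × 2! = 6 × 2 = 12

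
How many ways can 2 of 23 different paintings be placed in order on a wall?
P(23,2) = 23!/(23-2)! = 506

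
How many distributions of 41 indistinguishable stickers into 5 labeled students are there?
C(41+5-1, 5-1) = C(45, 4) = 148995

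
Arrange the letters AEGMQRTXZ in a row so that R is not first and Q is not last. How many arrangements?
By inclusion-exclusion: 9! - 2×(9-1)! + (9-2)! = 362880 - 80640 + 5040 = 287280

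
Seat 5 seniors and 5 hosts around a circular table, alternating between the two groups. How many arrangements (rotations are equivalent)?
Fix one of the seniors: (5-1)! ways for the remaining seniors, × 5! ways for the hosts = 24 × 120 = 2880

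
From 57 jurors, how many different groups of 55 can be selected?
C(57,55) = 57!/(55!×2!) = 1596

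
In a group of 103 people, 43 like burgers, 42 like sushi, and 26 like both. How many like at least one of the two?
|A∪B| = |A| + |B| - |A∩B| = 43 + 42 - 26 = 59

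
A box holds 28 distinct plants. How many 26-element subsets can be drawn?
C(28,26) = 28!/(26!×2!) = 378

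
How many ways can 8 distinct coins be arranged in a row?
8! = 40320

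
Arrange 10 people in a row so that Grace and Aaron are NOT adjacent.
Total - adjacent = 10! - (10-1)!×2 = 3628800 - 725760 = 2903040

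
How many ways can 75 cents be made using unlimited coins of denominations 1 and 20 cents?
Coefficient of x^75 in 1/(1-x^1) · 1/(1-x^20). Use j coins of 20 for j = 0..⌊75/20⌋ = 3, the rest in 1s: 3 + 1 = 4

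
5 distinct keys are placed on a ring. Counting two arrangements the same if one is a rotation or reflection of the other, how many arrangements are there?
(5-1)!/2 = 24/2 = 12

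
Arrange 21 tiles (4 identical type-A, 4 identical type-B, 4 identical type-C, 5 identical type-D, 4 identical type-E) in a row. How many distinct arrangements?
21! / (4! × 4! × 4! × 5! × 4!) = 1283268987000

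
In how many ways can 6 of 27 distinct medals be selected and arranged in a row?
P(27,6) = 27!/(27-6)! = 213127200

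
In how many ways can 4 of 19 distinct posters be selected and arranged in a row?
P(19,4) = 19!/(19-4)! = 93024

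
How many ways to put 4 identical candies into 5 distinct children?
C(4+5-1, 5-1) = C(8, 4) = 70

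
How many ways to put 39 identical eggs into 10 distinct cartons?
C(39+10-1, 10-1) = C(48, 9) = 1677106640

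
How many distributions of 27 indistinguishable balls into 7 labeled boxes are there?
C(27+7-1, 7-1) = C(33, 6) = 1107568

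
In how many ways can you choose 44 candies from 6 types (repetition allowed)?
C(44+6-1, 6-1) = C(49, 5) = 1906884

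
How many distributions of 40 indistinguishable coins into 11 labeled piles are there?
C(40+11-1, 11-1) = C(50, 10) = 10272278170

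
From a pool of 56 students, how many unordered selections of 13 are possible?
C(56,13) = 56!/(13!×43!) = 1889912732400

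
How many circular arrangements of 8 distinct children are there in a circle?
Circular: fix one position, arrange the rest. (8-1)! = 5040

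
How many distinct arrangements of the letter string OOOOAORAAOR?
11! / (6! × 2! × 3!) = 4620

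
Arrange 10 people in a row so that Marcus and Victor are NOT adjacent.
Total - adjacent = 10! - (10-1)!×2 = 3628800 - 725760 = 2903040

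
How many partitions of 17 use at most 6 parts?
By conjugation, equals partitions of 17 into parts ≤ 6. Let r_j(i) = number of partitions of i into parts ≤ j, for i = 0..17. r_1(i) = 1 for all i; r_j(i) = r_{j-1}(i) + r_j(i-j). Rows j = 2..6: ≤2: 1 1 2 2 3 3 4 4 5 5 6 6 7 7 8 8 9 9; ≤3: 1 1 2 3 4 5 7 8 10 12 14 16 19 21 24 27 30 33; ≤4: 1 1 2 3 5 6 9 11 15 18 23 27 34 39 47 54 64 72; ≤5: 1 1 2 3 5 7 10 13 18 23 30 37 47 57 70 84 101 119; ≤6: 1 1 2 3 5 7 11 14 20 26 35 44 58 71 90 110 136 163. r_6(17) = 163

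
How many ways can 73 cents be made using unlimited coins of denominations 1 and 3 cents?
Coefficient of x^73 in 1/(1-x^1) · 1/(1-x^3). Use j coins of 3 for j = 0..⌊73/3⌋ = 24, the rest in 1s: 24 + 1 = 25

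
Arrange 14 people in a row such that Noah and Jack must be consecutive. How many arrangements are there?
Treat the 2 as one block: (14-2+1)! × 2! = 6227020800 × 2 = 12454041600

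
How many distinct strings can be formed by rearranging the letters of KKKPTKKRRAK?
11! / (1! × 1! × 6! × 2! × 1!) = 27720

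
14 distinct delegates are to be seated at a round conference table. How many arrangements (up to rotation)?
Circular: fix one position, arrange the rest. (14-1)! = 6227020800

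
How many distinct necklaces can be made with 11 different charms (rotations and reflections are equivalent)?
(11-1)!/2 = 3628800/2 = 1814400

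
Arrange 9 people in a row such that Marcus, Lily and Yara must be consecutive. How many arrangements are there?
Treat the 3 as one block: (9-3+1)! × 3! = 5040 × 6 = 30240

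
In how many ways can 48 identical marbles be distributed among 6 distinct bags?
C(48+6-1, 6-1) = C(53, 5) = 2869685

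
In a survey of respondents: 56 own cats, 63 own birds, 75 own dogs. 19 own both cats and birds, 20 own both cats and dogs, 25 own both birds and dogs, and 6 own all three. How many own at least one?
|A∪B∪C| = 56+63+75-19-20-25+6 = 136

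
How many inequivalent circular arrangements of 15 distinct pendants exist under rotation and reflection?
(15-1)!/2 = 87178291200/2 = 43589145600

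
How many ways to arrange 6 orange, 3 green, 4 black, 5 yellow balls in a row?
18! / (6! × 3! × 4! × 5!) = 514594080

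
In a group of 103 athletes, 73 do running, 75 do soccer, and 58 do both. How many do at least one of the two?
|A∪B| = |A| + |B| - |A∩B| = 73 + 75 - 58 = 90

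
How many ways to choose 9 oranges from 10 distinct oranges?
C(10,9) = 10!/(9!×1!) = 10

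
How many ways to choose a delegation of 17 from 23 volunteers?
C(23,17) = 23!/(17!×6!) = 100947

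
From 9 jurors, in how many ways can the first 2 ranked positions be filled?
P(9,2) = 9!/(9-2)! = 72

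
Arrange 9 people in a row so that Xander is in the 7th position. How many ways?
Fix one position: (9-1)! = 40320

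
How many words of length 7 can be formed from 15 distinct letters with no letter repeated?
P(15,7) = 15!/(15-7)! = 32432400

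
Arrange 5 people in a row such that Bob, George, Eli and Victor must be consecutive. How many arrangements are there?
Treat the 4 as one block: (5-4+1)! × 4! = 2 × 24 = 48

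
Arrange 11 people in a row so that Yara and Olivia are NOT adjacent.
Total - adjacent = 11! - (11-1)!×2 = 39916800 - 7257600 = 32659200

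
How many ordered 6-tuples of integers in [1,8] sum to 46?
Coefficient of x^46 in (x + x² + ... + x^8)^6. By inclusion-exclusion on dice exceeding 8: Σ_j (-1)^j C(6,j)·C(46-1-8j, 5) = C(6,0)·C(45,5) - C(6,1)·C(37,5) + C(6,2)·C(29,5) - C(6,3)·C(21,5) + C(6,4)·C(13,5) - C(6,5)·C(5,5) = 1·1221759 - 6·435897 + 15·118755 - 20·20349 + 15·1287 - 6·1 = 21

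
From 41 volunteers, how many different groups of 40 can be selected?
C(41,40) = 41!/(40!×1!) = 41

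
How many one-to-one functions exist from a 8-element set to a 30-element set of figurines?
P(30,8) = 30!/(30-8)! = 235989936000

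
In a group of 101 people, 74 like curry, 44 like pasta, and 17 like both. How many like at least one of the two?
|A∪B| = |A| + |B| - |A∩B| = 74 + 44 - 17 = 101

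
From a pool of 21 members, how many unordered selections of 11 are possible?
C(21,11) = 21!/(11!×10!) = 352716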